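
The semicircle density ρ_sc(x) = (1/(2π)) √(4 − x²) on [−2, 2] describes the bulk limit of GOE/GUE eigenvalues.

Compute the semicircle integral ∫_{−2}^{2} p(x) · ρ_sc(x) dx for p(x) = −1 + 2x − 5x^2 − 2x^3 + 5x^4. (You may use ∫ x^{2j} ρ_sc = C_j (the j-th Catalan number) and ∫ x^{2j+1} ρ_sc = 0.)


Write p(x) = Σ a_i x^i, split into monomials and integrate each against ρ_sc separately.
Using ∫ x^{2j} ρ_sc = C_j = (1/(j+1)) C(2j, j) (Catalan numbers) and ∫ x^{2j+1} ρ_sc = 0 (odd monomials vanish by symmetry):
  i = 0 (even): a_0 · C_{0} = -1 · 1 = -1
  i = 1 (odd): ∫ x^1 ρ_sc = 0 (vanishes)
  i = 2 (even): a_2 · C_{1} = -5 · 1 = -5
  i = 3 (odd): ∫ x^3 ρ_sc = 0 (vanishes)
  i = 4 (even): a_4 · C_{2} = 5 · 2 = 10

Summing the contributions: ∫_{−2}^{2} p(x) ρ_sc(x) dx = (-1) + (-5) + 10 = 4.


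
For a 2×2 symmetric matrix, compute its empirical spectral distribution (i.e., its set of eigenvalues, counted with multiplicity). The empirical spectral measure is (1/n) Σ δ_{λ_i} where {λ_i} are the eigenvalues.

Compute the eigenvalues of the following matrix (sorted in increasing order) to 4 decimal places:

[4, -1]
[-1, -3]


Since M is real symmetric, both eigenvalues are real; they are the roots of det(λI − M) = λ² − (tr M) λ + det M.
tr M = 4 + (-3) = 1.
det M = 4·(-3) − (-1)² = -12 − 1 = -13.
Characteristic polynomial: λ² − λ − 13 = 0.
Discriminant Δ = (tr M)² − 4·det M = 1 − (-52) = 53; √Δ = 7.280110.
λ = (tr M ± √Δ)/2 = (1 ± 7.280110)/2, giving (tr M − √Δ)/2 = -3.1401 and (tr M + √Δ)/2 = 4.1401.

Eigenvalues sorted in increasing order: [-3.1401, 4.1401].


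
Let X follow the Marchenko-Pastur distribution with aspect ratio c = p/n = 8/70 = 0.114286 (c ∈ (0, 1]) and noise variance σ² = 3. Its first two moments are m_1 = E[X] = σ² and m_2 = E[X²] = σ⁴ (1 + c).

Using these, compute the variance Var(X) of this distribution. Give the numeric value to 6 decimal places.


m_1 = E[X] = σ² = 3, so m_1² = 9.
m_2 = E[X²] = σ⁴ (1 + c) = 9 · (1 + 0.114286) = 9 · 1.114286 = 10.028571.
(Note m_2 − m_1² simplifies to c · σ⁴ = 0.114286 · 9.)

Var(X) = m_2 − m_1² = 10.028571 − 9 = 1.028571.


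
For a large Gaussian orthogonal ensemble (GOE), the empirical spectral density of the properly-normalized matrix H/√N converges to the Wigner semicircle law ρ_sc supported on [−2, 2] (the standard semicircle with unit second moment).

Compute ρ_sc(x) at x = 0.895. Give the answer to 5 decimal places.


ρ_sc(x) = (1/(2π)) √(4 − x²). With x = 0.895:
  4 − x² = 4 − (0.895)² = 4 − 0.801025 = 3.198975.
  √(4 − x²) = 1.788568.
  1/(2π) = 0.159155.
  ρ_sc(0.895) = 0.159155 · 1.788568 = 0.284659.

Rounded to 5 decimal places: ρ_sc(0.895) ≈ 0.28466.


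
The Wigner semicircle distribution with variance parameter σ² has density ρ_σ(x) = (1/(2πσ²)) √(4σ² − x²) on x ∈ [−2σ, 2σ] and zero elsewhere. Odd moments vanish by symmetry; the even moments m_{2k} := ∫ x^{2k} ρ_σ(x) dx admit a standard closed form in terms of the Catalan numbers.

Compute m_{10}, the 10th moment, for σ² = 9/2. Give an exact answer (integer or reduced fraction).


By the scaled semicircle moment identity, m_{2k} = σ^{2k} · C_k with k = 5.
C_5 = (1/(k+1)) · C(2k, k) = (1/6) · C(10, 5) = (1/6) · 252 = 42.
σ^{2k} = (σ²)^k = (9/2)^5 = 59049/32.

Therefore m_{10} = σ^{10} · C_5 = (59049/32) · 42 = 1240029/16.


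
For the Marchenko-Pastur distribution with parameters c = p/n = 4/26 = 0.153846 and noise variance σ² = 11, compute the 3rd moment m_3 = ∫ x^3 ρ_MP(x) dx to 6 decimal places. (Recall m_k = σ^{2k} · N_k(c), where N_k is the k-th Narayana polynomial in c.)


E[X³] = σ⁶ (1 + 3c + c²) (third MP moment). With σ² = 11 (so σ⁶ = 1331) and c = 4/26 = 0.153846: E[X³] = 1331 · (1 + 3·0.153846 + (0.153846)²) = 1331 · 1.485207.

So E[X^3] = 1976.810651.


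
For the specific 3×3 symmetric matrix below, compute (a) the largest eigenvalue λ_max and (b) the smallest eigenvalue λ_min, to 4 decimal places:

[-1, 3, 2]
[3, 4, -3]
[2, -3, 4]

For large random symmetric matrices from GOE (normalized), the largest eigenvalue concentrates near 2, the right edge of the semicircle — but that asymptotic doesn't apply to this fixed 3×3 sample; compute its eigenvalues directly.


Since M is real symmetric, all three eigenvalues are real; they are the roots of det(λI − M) = λ³ − (tr M) λ² + s λ − det M, where s is the sum of the principal 2×2 minors.
tr M = -1 + 4 + 4 = 7.
s = ((-1)·4 − 3²) + ((-1)·4 − 2²) + (4·4 − (-3)²) = -13 + (-8) + 7 = -14.
det M (expand along row 1) = (-1)·7 − 3·18 + 2·(-17) = -95.
Characteristic polynomial: λ³ − 7λ² − 14λ + 95 = 0.
Substitute λ = y + (tr M)/3 = y + 2.333333 to remove the quadratic term: y³ + p·y + q = 0 with p = s − (tr M)²/3 = -30.333333 and q = −2(tr M)³/27 + (tr M)·s/3 − det M = 36.925926.
Three real roots ⇒ use the trigonometric (Viète) form: r = 2√(−p/3) = 6.359595, φ = arccos(3q/(p·r)) = arccos(-0.574253) = 2.182487 rad.
y_k = r·cos(φ/3 − 2πk/3) for k = 0, 1, 2 gives y = 4.749613, 1.287736, -6.037349.
λ_k = y_k + 2.333333 gives λ = 7.0829, 3.6211, -3.7040 (check: the sum is 7.0000 = tr M).

Hence λ_max = 7.0829 and λ_min = -3.7040.


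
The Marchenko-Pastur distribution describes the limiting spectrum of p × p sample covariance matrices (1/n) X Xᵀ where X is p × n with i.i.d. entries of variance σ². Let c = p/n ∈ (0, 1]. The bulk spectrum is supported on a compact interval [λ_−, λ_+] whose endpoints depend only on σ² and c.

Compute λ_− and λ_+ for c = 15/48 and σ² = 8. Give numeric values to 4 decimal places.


c = 15/48 = 0.312500; √c = 0.559017.
λ_− = σ² (1 − √c)² = 8 · (1 − 0.559017)² = 8 · (0.440983)² = 1.555728.
λ_+ = σ² (1 + √c)² = 8 · (1 + 0.559017)² = 8 · (1.559017)² = 19.444272.

Rounded to 4 decimal places: λ_− ≈ 1.5557, λ_+ ≈ 19.4443.


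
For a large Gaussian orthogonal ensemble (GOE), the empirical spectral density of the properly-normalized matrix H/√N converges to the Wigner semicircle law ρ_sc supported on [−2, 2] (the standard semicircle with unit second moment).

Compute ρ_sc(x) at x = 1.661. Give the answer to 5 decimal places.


ρ_sc(x) = (1/(2π)) √(4 − x²). With x = 1.661:
  4 − x² = 4 − (1.661)² = 4 − 2.758921 = 1.241079.
  √(4 − x²) = 1.114037.
  1/(2π) = 0.159155.
  ρ_sc(1.661) = 0.159155 · 1.114037 = 0.177305.

Rounded to 5 decimal places: ρ_sc(1.661) ≈ 0.17730.


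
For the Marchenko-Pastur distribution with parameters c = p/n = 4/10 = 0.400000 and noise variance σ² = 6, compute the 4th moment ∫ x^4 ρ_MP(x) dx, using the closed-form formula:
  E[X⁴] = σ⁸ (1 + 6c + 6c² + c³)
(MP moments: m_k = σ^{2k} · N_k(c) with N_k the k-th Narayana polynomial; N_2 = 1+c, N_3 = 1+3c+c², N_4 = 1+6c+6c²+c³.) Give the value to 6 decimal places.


E[X⁴] = σ⁸ (1 + 6c + 6c² + c³) (fourth MP moment). With σ² = 6 (so σ⁸ = 1296) and c = 4/10 = 0.400000: E[X⁴] = 1296 · (1 + 6·0.400000 + 6·(0.400000)² + (0.400000)³) = 1296 · 4.424000.

So E[X^4] = 5733.504000.


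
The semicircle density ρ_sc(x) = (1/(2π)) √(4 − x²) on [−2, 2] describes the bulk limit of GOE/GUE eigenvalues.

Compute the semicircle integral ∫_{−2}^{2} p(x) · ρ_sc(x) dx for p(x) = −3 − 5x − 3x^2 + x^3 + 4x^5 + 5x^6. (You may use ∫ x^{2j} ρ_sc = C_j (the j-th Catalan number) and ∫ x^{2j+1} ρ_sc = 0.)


Write p(x) = Σ a_i x^i, split into monomials and integrate each against ρ_sc separately.
Using ∫ x^{2j} ρ_sc = C_j = (1/(j+1)) C(2j, j) (Catalan numbers) and ∫ x^{2j+1} ρ_sc = 0 (odd monomials vanish by symmetry):
  i = 0 (even): a_0 · C_{0} = -3 · 1 = -3
  i = 1 (odd): ∫ x^1 ρ_sc = 0 (vanishes)
  i = 2 (even): a_2 · C_{1} = -3 · 1 = -3
  i = 3 (odd): ∫ x^3 ρ_sc = 0 (vanishes)
  i = 5 (odd): ∫ x^5 ρ_sc = 0 (vanishes)
  i = 6 (even): a_6 · C_{3} = 5 · 5 = 25

Summing the contributions: ∫_{−2}^{2} p(x) ρ_sc(x) dx = (-3) + (-3) + 25 = 19.


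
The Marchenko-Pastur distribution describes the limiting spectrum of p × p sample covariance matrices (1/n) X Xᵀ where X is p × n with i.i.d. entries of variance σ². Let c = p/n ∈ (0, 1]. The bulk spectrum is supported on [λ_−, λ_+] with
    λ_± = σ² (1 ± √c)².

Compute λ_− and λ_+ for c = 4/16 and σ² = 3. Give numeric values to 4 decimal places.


c = 4/16 = 0.250000; √c = 0.500000.
λ_− = σ² (1 − √c)² = 3 · (1 − 0.500000)² = 3 · (0.500000)² = 0.750000.
λ_+ = σ² (1 + √c)² = 3 · (1 + 0.500000)² = 3 · (1.500000)² = 6.750000.

Rounded to 4 decimal places: λ_− ≈ 0.7500, λ_+ ≈ 6.7500.


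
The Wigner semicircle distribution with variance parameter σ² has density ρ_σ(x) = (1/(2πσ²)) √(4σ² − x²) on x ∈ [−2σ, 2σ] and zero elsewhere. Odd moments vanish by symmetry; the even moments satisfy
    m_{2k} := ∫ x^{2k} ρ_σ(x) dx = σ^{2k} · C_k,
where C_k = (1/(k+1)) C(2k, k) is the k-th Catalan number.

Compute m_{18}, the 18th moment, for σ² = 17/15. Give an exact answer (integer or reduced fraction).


By the scaled semicircle moment identity, m_{2k} = σ^{2k} · C_k with k = 9.
C_9 = (1/(k+1)) · C(2k, k) = (1/10) · C(18, 9) = (1/10) · 48620 = 4862.
σ^{2k} = (σ²)^k = (17/15)^9 = 118587876497/38443359375.

Therefore m_{18} = σ^{18} · C_9 = (118587876497/38443359375) · 4862 = 576574255528414/38443359375.


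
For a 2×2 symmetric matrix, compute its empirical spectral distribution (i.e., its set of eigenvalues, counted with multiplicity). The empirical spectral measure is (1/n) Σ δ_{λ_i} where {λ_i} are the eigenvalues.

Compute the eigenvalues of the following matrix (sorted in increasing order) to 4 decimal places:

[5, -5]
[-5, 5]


Since M is real symmetric, both eigenvalues are real; they are the roots of det(λI − M) = λ² − (tr M) λ + det M.
tr M = 5 + 5 = 10.
det M = 5·5 − (-5)² = 25 − 25 = 0.
Characteristic polynomial: λ² − 10λ = 0.
Discriminant Δ = (tr M)² − 4·det M = 100 − 0 = 100; √Δ = 10.000000.
λ = (tr M ± √Δ)/2 = (10 ± 10.000000)/2, giving (tr M − √Δ)/2 = 0.0000 and (tr M + √Δ)/2 = 10.0000.

Eigenvalues sorted in increasing order: [0.0000, 10.0000].


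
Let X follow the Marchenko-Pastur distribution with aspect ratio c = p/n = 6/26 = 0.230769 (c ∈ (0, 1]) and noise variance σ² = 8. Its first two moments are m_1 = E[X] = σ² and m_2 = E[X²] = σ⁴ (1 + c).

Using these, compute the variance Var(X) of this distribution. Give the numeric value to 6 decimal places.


m_1 = E[X] = σ² = 8, so m_1² = 64.
m_2 = E[X²] = σ⁴ (1 + c) = 64 · (1 + 0.230769) = 64 · 1.230769 = 78.769231.
(Note m_2 − m_1² simplifies to c · σ⁴ = 0.230769 · 64.)

Var(X) = m_2 − m_1² = 78.769231 − 64 = 14.769231.


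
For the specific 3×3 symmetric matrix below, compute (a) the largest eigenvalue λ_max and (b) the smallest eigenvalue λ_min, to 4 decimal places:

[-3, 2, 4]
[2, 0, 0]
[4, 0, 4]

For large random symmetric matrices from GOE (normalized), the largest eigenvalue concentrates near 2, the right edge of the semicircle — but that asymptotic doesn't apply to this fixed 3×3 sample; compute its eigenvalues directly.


Since M is real symmetric, all three eigenvalues are real; they are the roots of det(λI − M) = λ³ − (tr M) λ² + s λ − det M, where s is the sum of the principal 2×2 minors.
tr M = -3 + 0 + 4 = 1.
s = ((-3)·0 − 2²) + ((-3)·4 − 4²) + (0·4 − 0²) = -4 + (-28) + 0 = -32.
det M (expand along row 1) = (-3)·0 − 2·8 + 4·0 = -16.
Characteristic polynomial: λ³ − λ² − 32λ + 16 = 0.
Substitute λ = y + (tr M)/3 = y + 0.333333 to remove the quadratic term: y³ + p·y + q = 0 with p = s − (tr M)²/3 = -32.333333 and q = −2(tr M)³/27 + (tr M)·s/3 − det M = 5.259259.
Three real roots ⇒ use the trigonometric (Viète) form: r = 2√(−p/3) = 6.565905, φ = arccos(3q/(p·r)) = arccos(-0.074319) = 1.645184 rad.
y_k = r·cos(φ/3 − 2πk/3) for k = 0, 1, 2 gives y = 5.603097, 0.162791, -5.765888.
λ_k = y_k + 0.333333 gives λ = 5.9364, 0.4961, -5.4326 (check: the sum is 1.0000 = tr M).

Hence λ_max = 5.9364 and λ_min = -5.4326.


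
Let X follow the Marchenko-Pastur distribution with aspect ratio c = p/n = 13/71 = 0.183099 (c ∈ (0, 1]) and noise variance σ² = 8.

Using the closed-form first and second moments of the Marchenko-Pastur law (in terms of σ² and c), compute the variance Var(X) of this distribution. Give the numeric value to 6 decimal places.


Recall the MP moments m_1 = E[X] = σ² and m_2 = E[X²] = σ⁴ (1 + c).
m_1 = E[X] = σ² = 8, so m_1² = 64.
m_2 = E[X²] = σ⁴ (1 + c) = 64 · (1 + 0.183099) = 64 · 1.183099 = 75.718310.
(Note m_2 − m_1² simplifies to c · σ⁴ = 0.183099 · 64.)

Var(X) = m_2 − m_1² = 75.718310 − 64 = 11.718310.


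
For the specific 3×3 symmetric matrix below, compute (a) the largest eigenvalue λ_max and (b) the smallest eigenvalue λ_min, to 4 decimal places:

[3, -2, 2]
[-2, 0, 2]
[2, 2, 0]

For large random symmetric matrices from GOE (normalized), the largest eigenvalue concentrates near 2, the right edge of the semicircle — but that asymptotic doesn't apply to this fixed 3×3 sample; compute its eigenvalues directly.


Since M is real symmetric, all three eigenvalues are real; they are the roots of det(λI − M) = λ³ − (tr M) λ² + s λ − det M, where s is the sum of the principal 2×2 minors.
tr M = 3 + 0 + 0 = 3.
s = (3·0 − (-2)²) + (3·0 − 2²) + (0·0 − 2²) = -4 + (-4) + (-4) = -12.
det M (expand along row 1) = 3·(-4) − (-2)·(-4) + 2·(-4) = -28.
Characteristic polynomial: λ³ − 3λ² − 12λ + 28 = 0.
Substitute λ = y + (tr M)/3 = y + 1.000000 to remove the quadratic term: y³ + p·y + q = 0 with p = s − (tr M)²/3 = -15.000000 and q = −2(tr M)³/27 + (tr M)·s/3 − det M = 14.000000.
Three real roots ⇒ use the trigonometric (Viète) form: r = 2√(−p/3) = 4.472136, φ = arccos(3q/(p·r)) = arccos(-0.626099) = 2.247337 rad.
y_k = r·cos(φ/3 − 2πk/3) for k = 0, 1, 2 gives y = 3.274917, 1.000000, -4.274917.
λ_k = y_k + 1.000000 gives λ = 4.2749, 2.0000, -3.2749 (check: the sum is 3.0000 = tr M).

Hence λ_max = 4.2749 and λ_min = -3.2749.


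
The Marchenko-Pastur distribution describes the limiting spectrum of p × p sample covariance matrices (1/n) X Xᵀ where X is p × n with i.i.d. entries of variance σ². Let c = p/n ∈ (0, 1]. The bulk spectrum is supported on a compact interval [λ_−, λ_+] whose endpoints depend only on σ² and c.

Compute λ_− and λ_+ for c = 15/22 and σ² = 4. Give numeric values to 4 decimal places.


c = 15/22 = 0.681818; √c = 0.825723.
λ_− = σ² (1 − √c)² = 4 · (1 − 0.825723)² = 4 · (0.174277)² = 0.121490.
λ_+ = σ² (1 + √c)² = 4 · (1 + 0.825723)² = 4 · (1.825723)² = 13.333055.

Rounded to 4 decimal places: λ_− ≈ 0.1215, λ_+ ≈ 13.3331.


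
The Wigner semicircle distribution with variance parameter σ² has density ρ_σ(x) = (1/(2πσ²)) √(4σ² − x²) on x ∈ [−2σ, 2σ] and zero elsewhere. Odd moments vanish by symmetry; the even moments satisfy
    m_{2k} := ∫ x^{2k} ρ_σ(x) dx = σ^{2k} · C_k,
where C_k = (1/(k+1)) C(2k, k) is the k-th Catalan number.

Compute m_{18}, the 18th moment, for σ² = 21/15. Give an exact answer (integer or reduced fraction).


By the scaled semicircle moment identity, m_{2k} = σ^{2k} · C_k with k = 9.
C_9 = (1/(k+1)) · C(2k, k) = (1/10) · C(18, 9) = (1/10) · 48620 = 4862.
σ^{2k} = (σ²)^k = (21/15)^9 = 40353607/1953125.

Therefore m_{18} = σ^{18} · C_9 = (40353607/1953125) · 4862 = 196199237234/1953125.


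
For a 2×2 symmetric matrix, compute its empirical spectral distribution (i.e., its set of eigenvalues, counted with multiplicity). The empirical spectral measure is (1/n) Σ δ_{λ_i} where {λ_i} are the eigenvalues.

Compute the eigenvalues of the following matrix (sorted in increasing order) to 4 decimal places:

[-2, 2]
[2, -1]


Since M is real symmetric, both eigenvalues are real; they are the roots of det(λI − M) = λ² − (tr M) λ + det M.
tr M = -2 + (-1) = -3.
det M = (-2)·(-1) − 2² = 2 − 4 = -2.
Characteristic polynomial: λ² + 3λ − 2 = 0.
Discriminant Δ = (tr M)² − 4·det M = 9 − (-8) = 17; √Δ = 4.123106.
λ = (tr M ± √Δ)/2 = (-3 ± 4.123106)/2, giving (tr M − √Δ)/2 = -3.5616 and (tr M + √Δ)/2 = 0.5616.

Eigenvalues sorted in increasing order: [-3.5616, 0.5616].


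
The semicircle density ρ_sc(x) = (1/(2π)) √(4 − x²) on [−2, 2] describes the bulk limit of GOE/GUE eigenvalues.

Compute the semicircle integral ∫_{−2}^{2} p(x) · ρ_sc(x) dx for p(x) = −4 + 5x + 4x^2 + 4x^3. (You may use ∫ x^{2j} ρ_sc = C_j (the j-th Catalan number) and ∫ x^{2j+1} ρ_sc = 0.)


Write p(x) = Σ a_i x^i, split into monomials and integrate each against ρ_sc separately.
Using ∫ x^{2j} ρ_sc = C_j = (1/(j+1)) C(2j, j) (Catalan numbers) and ∫ x^{2j+1} ρ_sc = 0 (odd monomials vanish by symmetry):
  i = 0 (even): a_0 · C_{0} = -4 · 1 = -4
  i = 1 (odd): ∫ x^1 ρ_sc = 0 (vanishes)
  i = 2 (even): a_2 · C_{1} = 4 · 1 = 4
  i = 3 (odd): ∫ x^3 ρ_sc = 0 (vanishes)

Summing the contributions: ∫_{−2}^{2} p(x) ρ_sc(x) dx = (-4) + 4 = 0.


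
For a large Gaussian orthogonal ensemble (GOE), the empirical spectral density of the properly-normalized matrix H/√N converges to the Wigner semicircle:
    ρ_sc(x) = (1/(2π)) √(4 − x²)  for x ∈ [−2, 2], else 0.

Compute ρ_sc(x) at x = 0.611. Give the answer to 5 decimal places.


ρ_sc(x) = (1/(2π)) √(4 − x²). With x = 0.611:
  4 − x² = 4 − (0.611)² = 4 − 0.373321 = 3.626679.
  √(4 − x²) = 1.904384.
  1/(2π) = 0.159155.
  ρ_sc(0.611) = 0.159155 · 1.904384 = 0.303092.

Rounded to 5 decimal places: ρ_sc(0.611) ≈ 0.30309.


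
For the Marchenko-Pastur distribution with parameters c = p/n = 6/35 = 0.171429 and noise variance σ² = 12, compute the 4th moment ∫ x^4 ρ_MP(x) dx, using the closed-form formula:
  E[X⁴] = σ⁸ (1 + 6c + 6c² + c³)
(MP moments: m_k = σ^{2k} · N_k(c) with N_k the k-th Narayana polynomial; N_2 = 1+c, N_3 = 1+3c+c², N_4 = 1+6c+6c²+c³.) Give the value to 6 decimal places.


E[X⁴] = σ⁸ (1 + 6c + 6c² + c³) (fourth MP moment). With σ² = 12 (so σ⁸ = 20736) and c = 6/35 = 0.171429: E[X⁴] = 20736 · (1 + 6·0.171429 + 6·(0.171429)² + (0.171429)³) = 20736 · 2.209936.

So E[X^4] = 45825.229994.


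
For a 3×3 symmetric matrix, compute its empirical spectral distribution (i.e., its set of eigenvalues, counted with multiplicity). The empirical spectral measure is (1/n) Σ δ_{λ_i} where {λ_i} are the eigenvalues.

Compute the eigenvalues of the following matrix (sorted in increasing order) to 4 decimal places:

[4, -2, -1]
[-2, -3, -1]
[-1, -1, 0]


Since M is real symmetric, all three eigenvalues are real; they are the roots of det(λI − M) = λ³ − (tr M) λ² + s λ − det M, where s is the sum of the principal 2×2 minors.
tr M = 4 + (-3) + 0 = 1.
s = (4·(-3) − (-2)²) + (4·0 − (-1)²) + ((-3)·0 − (-1)²) = -16 + (-1) + (-1) = -18.
det M (expand along row 1) = 4·(-1) − (-2)·(-1) + (-1)·(-1) = -5.
Characteristic polynomial: λ³ − λ² − 18λ + 5 = 0.
Substitute λ = y + (tr M)/3 = y + 0.333333 to remove the quadratic term: y³ + p·y + q = 0 with p = s − (tr M)²/3 = -18.333333 and q = −2(tr M)³/27 + (tr M)·s/3 − det M = -1.074074.
Three real roots ⇒ use the trigonometric (Viète) form: r = 2√(−p/3) = 4.944132, φ = arccos(3q/(p·r)) = arccos(0.035549) = 1.535240 rad.
y_k = r·cos(φ/3 − 2πk/3) for k = 0, 1, 2 gives y = 4.310742, -0.058597, -4.252145.
λ_k = y_k + 0.333333 gives λ = 4.6441, 0.2747, -3.9188 (check: the sum is 1.0000 = tr M).

Eigenvalues sorted in increasing order: [-3.9188, 0.2747, 4.6441].


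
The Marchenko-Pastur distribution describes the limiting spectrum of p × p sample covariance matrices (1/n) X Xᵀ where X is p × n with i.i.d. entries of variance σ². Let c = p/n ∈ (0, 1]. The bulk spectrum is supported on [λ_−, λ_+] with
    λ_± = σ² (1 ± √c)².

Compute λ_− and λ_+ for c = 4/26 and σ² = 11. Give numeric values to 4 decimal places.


c = 4/26 = 0.153846; √c = 0.392232.
λ_− = σ² (1 − √c)² = 11 · (1 − 0.392232)² = 11 · (0.607768)² = 4.063198.
λ_+ = σ² (1 + √c)² = 11 · (1 + 0.392232)² = 11 · (1.392232)² = 21.321418.

Rounded to 4 decimal places: λ_− ≈ 4.0632, λ_+ ≈ 21.3214.


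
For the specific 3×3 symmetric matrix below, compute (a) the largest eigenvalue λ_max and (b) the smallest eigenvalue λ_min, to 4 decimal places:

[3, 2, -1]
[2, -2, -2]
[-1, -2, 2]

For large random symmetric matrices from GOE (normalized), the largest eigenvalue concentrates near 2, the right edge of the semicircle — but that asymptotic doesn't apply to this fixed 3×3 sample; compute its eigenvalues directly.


Since M is real symmetric, all three eigenvalues are real; they are the roots of det(λI − M) = λ³ − (tr M) λ² + s λ − det M, where s is the sum of the principal 2×2 minors.
tr M = 3 + (-2) + 2 = 3.
s = (3·(-2) − 2²) + (3·2 − (-1)²) + ((-2)·2 − (-2)²) = -10 + 5 + (-8) = -13.
det M (expand along row 1) = 3·(-8) − 2·2 + (-1)·(-6) = -22.
Characteristic polynomial: λ³ − 3λ² − 13λ + 22 = 0.
Substitute λ = y + (tr M)/3 = y + 1.000000 to remove the quadratic term: y³ + p·y + q = 0 with p = s − (tr M)²/3 = -16.000000 and q = −2(tr M)³/27 + (tr M)·s/3 − det M = 7.000000.
Three real roots ⇒ use the trigonometric (Viète) form: r = 2√(−p/3) = 4.618802, φ = arccos(3q/(p·r)) = arccos(-0.284165) = 1.858931 rad.
y_k = r·cos(φ/3 − 2πk/3) for k = 0, 1, 2 gives y = 3.760099, 0.442931, -4.203030.
λ_k = y_k + 1.000000 gives λ = 4.7601, 1.4429, -3.2030 (check: the sum is 3.0000 = tr M).

Hence λ_max = 4.7601 and λ_min = -3.2030.


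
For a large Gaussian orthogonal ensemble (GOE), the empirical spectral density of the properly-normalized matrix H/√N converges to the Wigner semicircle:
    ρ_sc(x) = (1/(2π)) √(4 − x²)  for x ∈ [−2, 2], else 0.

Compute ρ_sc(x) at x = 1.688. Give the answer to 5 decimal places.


ρ_sc(x) = (1/(2π)) √(4 − x²). With x = 1.688:
  4 − x² = 4 − (1.688)² = 4 − 2.849344 = 1.150656.
  √(4 − x²) = 1.072686.
  1/(2π) = 0.159155.
  ρ_sc(1.688) = 0.159155 · 1.072686 = 0.170723.

Rounded to 5 decimal places: ρ_sc(1.688) ≈ 0.17072.


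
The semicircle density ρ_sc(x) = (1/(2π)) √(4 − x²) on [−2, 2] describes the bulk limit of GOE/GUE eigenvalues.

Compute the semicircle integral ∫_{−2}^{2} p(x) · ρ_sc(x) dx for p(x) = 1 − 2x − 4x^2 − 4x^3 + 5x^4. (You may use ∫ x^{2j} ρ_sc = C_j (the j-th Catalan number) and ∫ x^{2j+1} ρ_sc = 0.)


Write p(x) = Σ a_i x^i, split into monomials and integrate each against ρ_sc separately.
Using ∫ x^{2j} ρ_sc = C_j = (1/(j+1)) C(2j, j) (Catalan numbers) and ∫ x^{2j+1} ρ_sc = 0 (odd monomials vanish by symmetry):
  i = 0 (even): a_0 · C_{0} = 1 · 1 = 1
  i = 1 (odd): ∫ x^1 ρ_sc = 0 (vanishes)
  i = 2 (even): a_2 · C_{1} = -4 · 1 = -4
  i = 3 (odd): ∫ x^3 ρ_sc = 0 (vanishes)
  i = 4 (even): a_4 · C_{2} = 5 · 2 = 10

Summing the contributions: ∫_{−2}^{2} p(x) ρ_sc(x) dx = 1 + (-4) + 10 = 7.


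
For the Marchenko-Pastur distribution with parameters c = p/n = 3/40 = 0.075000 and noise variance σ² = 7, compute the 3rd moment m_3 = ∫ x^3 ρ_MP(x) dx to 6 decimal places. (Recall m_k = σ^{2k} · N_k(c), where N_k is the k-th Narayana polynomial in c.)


E[X³] = σ⁶ (1 + 3c + c²) (third MP moment). With σ² = 7 (so σ⁶ = 343) and c = 3/40 = 0.075000: E[X³] = 343 · (1 + 3·0.075000 + (0.075000)²) = 343 · 1.230625.

So E[X^3] = 422.104375.


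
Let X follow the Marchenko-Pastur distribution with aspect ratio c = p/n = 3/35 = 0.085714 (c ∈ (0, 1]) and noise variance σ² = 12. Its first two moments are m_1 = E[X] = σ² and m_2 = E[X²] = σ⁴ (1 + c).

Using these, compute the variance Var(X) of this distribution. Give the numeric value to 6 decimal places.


m_1 = E[X] = σ² = 12, so m_1² = 144.
m_2 = E[X²] = σ⁴ (1 + c) = 144 · (1 + 0.085714) = 144 · 1.085714 = 156.342857.
(Note m_2 − m_1² simplifies to c · σ⁴ = 0.085714 · 144.)

Var(X) = m_2 − m_1² = 156.342857 − 144 = 12.342857.


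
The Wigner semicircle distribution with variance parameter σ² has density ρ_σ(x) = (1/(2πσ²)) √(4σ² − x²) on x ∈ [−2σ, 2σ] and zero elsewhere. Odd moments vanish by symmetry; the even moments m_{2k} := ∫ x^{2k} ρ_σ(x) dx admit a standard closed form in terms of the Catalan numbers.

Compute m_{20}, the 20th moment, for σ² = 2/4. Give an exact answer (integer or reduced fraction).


By the scaled semicircle moment identity, m_{2k} = σ^{2k} · C_k with k = 10.
C_10 = (1/(k+1)) · C(2k, k) = (1/11) · C(20, 10) = (1/11) · 184756 = 16796.
σ^{2k} = (σ²)^k = (2/4)^10 = 1/1024.

Therefore m_{20} = σ^{20} · C_10 = (1/1024) · 16796 = 4199/256.


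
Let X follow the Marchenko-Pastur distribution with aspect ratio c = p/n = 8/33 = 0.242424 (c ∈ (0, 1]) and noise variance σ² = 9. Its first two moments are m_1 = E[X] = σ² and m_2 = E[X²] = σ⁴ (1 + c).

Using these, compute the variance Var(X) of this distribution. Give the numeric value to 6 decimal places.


m_1 = E[X] = σ² = 9, so m_1² = 81.
m_2 = E[X²] = σ⁴ (1 + c) = 81 · (1 + 0.242424) = 81 · 1.242424 = 100.636364.
(Note m_2 − m_1² simplifies to c · σ⁴ = 0.242424 · 81.)

Var(X) = m_2 − m_1² = 100.636364 − 81 = 19.636364.


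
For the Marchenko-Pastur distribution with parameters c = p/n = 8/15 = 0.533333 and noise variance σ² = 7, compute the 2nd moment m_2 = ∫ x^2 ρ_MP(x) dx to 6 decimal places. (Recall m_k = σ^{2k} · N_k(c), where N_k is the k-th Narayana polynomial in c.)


E[X²] = σ⁴ (1 + c) (second MP moment). With σ² = 7 (so σ⁴ = 49) and c = 8/15 = 0.533333: E[X²] = 49 · (1 + 0.533333) = 49 · 1.533333.

So E[X^2] = 75.133333.


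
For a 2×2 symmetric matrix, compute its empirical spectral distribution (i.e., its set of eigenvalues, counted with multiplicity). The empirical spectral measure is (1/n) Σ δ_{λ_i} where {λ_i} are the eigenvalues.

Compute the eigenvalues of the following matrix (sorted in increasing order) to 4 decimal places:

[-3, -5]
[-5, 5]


Since M is real symmetric, both eigenvalues are real; they are the roots of det(λI − M) = λ² − (tr M) λ + det M.
tr M = -3 + 5 = 2.
det M = (-3)·5 − (-5)² = -15 − 25 = -40.
Characteristic polynomial: λ² − 2λ − 40 = 0.
Discriminant Δ = (tr M)² − 4·det M = 4 − (-160) = 164; √Δ = 12.806248.
λ = (tr M ± √Δ)/2 = (2 ± 12.806248)/2, giving (tr M − √Δ)/2 = -5.4031 and (tr M + √Δ)/2 = 7.4031.

Eigenvalues sorted in increasing order: [-5.4031, 7.4031].


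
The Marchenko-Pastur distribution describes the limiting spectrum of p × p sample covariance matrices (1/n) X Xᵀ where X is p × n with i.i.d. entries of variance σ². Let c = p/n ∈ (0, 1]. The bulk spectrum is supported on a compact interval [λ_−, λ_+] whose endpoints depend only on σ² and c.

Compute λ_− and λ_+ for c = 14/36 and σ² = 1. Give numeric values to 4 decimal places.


c = 14/36 = 0.388889; √c = 0.623610.
λ_− = σ² (1 − √c)² = 1 · (1 − 0.623610)² = 1 · (0.376390)² = 0.141670.
λ_+ = σ² (1 + √c)² = 1 · (1 + 0.623610)² = 1 · (1.623610)² = 2.636108.

Rounded to 4 decimal places: λ_− ≈ 0.1417, λ_+ ≈ 2.6361.


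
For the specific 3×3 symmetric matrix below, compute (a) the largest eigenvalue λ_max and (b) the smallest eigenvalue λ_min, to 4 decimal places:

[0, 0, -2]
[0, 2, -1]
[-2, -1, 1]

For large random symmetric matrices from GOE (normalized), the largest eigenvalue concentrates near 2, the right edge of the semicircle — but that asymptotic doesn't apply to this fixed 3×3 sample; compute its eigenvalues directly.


Since M is real symmetric, all three eigenvalues are real; they are the roots of det(λI − M) = λ³ − (tr M) λ² + s λ − det M, where s is the sum of the principal 2×2 minors.
tr M = 0 + 2 + 1 = 3.
s = (0·2 − 0²) + (0·1 − (-2)²) + (2·1 − (-1)²) = 0 + (-4) + 1 = -3.
det M (expand along row 1) = 0·1 − 0·(-2) + (-2)·4 = -8.
Characteristic polynomial: λ³ − 3λ² − 3λ + 8 = 0.
Substitute λ = y + (tr M)/3 = y + 1.000000 to remove the quadratic term: y³ + p·y + q = 0 with p = s − (tr M)²/3 = -6.000000 and q = −2(tr M)³/27 + (tr M)·s/3 − det M = 3.000000.
Three real roots ⇒ use the trigonometric (Viète) form: r = 2√(−p/3) = 2.828427, φ = arccos(3q/(p·r)) = arccos(-0.530330) = 2.129786 rad.
y_k = r·cos(φ/3 − 2πk/3) for k = 0, 1, 2 gives y = 2.145103, 0.523976, -2.669079.
λ_k = y_k + 1.000000 gives λ = 3.1451, 1.5240, -1.6691 (check: the sum is 3.0000 = tr M).

Hence λ_max = 3.1451 and λ_min = -1.6691.


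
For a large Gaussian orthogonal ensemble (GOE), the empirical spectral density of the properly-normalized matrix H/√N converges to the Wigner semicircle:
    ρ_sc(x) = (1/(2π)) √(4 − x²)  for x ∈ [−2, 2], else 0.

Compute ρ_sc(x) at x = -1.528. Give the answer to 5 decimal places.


ρ_sc(x) = (1/(2π)) √(4 − x²). With x = -1.528:
  4 − x² = 4 − (-1.528)² = 4 − 2.334784 = 1.665216.
  √(4 − x²) = 1.290432.
  1/(2π) = 0.159155.
  ρ_sc(-1.528) = 0.159155 · 1.290432 = 0.205379.

Rounded to 5 decimal places: ρ_sc(-1.528) ≈ 0.20538.


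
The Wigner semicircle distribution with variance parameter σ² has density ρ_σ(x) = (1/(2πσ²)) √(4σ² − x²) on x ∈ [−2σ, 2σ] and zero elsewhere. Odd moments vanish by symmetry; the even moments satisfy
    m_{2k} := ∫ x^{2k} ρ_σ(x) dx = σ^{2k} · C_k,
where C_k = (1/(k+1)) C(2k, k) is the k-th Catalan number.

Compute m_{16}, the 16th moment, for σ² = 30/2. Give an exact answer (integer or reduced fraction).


By the scaled semicircle moment identity, m_{2k} = σ^{2k} · C_k with k = 8.
C_8 = (1/(k+1)) · C(2k, k) = (1/9) · C(16, 8) = (1/9) · 12870 = 1430.
σ^{2k} = (σ²)^k = (30/2)^8 = 2562890625.

Therefore m_{16} = σ^{16} · C_8 = 2562890625 · 1430 = 3664933593750.


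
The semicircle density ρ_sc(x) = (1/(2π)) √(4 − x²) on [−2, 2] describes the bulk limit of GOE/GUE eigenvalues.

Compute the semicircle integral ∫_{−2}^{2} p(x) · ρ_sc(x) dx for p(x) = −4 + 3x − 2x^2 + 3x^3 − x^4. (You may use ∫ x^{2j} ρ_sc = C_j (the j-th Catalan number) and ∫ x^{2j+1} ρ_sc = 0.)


Write p(x) = Σ a_i x^i, split into monomials and integrate each against ρ_sc separately.
Using ∫ x^{2j} ρ_sc = C_j = (1/(j+1)) C(2j, j) (Catalan numbers) and ∫ x^{2j+1} ρ_sc = 0 (odd monomials vanish by symmetry):
  i = 0 (even): a_0 · C_{0} = -4 · 1 = -4
  i = 1 (odd): ∫ x^1 ρ_sc = 0 (vanishes)
  i = 2 (even): a_2 · C_{1} = -2 · 1 = -2
  i = 3 (odd): ∫ x^3 ρ_sc = 0 (vanishes)
  i = 4 (even): a_4 · C_{2} = -1 · 2 = -2

Summing the contributions: ∫_{−2}^{2} p(x) ρ_sc(x) dx = (-4) + (-2) + (-2) = -8.


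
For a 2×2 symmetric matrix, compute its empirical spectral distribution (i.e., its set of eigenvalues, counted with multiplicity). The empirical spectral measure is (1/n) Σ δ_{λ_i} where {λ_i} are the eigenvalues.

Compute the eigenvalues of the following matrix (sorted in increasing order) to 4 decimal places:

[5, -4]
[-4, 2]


Since M is real symmetric, both eigenvalues are real; they are the roots of det(λI − M) = λ² − (tr M) λ + det M.
tr M = 5 + 2 = 7.
det M = 5·2 − (-4)² = 10 − 16 = -6.
Characteristic polynomial: λ² − 7λ − 6 = 0.
Discriminant Δ = (tr M)² − 4·det M = 49 − (-24) = 73; √Δ = 8.544004.
λ = (tr M ± √Δ)/2 = (7 ± 8.544004)/2, giving (tr M − √Δ)/2 = -0.7720 and (tr M + √Δ)/2 = 7.7720.

Eigenvalues sorted in increasing order: [-0.7720, 7.7720].


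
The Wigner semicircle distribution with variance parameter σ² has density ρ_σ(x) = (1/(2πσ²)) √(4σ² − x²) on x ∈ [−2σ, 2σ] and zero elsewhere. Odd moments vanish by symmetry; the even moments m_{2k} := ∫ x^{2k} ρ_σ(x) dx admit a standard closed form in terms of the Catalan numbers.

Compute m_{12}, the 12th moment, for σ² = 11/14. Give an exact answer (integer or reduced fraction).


By the scaled semicircle moment identity, m_{2k} = σ^{2k} · C_k with k = 6.
C_6 = (1/(k+1)) · C(2k, k) = (1/7) · C(12, 6) = (1/7) · 924 = 132.
σ^{2k} = (σ²)^k = (11/14)^6 = 1771561/7529536.

Therefore m_{12} = σ^{12} · C_6 = (1771561/7529536) · 132 = 58461513/1882384.


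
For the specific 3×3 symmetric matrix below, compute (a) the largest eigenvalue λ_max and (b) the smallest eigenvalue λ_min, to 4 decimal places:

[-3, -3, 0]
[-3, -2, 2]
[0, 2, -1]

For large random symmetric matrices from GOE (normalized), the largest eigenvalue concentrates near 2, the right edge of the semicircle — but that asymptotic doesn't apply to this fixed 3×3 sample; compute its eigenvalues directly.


Since M is real symmetric, all three eigenvalues are real; they are the roots of det(λI − M) = λ³ − (tr M) λ² + s λ − det M, where s is the sum of the principal 2×2 minors.
tr M = -3 + (-2) + (-1) = -6.
s = ((-3)·(-2) − (-3)²) + ((-3)·(-1) − 0²) + ((-2)·(-1) − 2²) = -3 + 3 + (-2) = -2.
det M (expand along row 1) = (-3)·(-2) − (-3)·3 + 0·(-6) = 15.
Characteristic polynomial: λ³ + 6λ² − 2λ − 15 = 0.
Substitute λ = y + (tr M)/3 = y − 2.000000 to remove the quadratic term: y³ + p·y + q = 0 with p = s − (tr M)²/3 = -14.000000 and q = −2(tr M)³/27 + (tr M)·s/3 − det M = 5.000000.
Three real roots ⇒ use the trigonometric (Viète) form: r = 2√(−p/3) = 4.320494, φ = arccos(3q/(p·r)) = arccos(-0.247988) = 1.821399 rad.
y_k = r·cos(φ/3 − 2πk/3) for k = 0, 1, 2 gives y = 3.548366, 0.360489, -3.908855.
λ_k = y_k − 2.000000 gives λ = 1.5484, -1.6395, -5.9089 (check: the sum is -6.0000 = tr M).

Hence λ_max = 1.5484 and λ_min = -5.9089.


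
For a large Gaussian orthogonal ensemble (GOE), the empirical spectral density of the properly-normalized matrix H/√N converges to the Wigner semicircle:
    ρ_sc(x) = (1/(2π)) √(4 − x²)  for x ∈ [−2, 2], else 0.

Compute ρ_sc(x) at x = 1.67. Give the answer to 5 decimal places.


ρ_sc(x) = (1/(2π)) √(4 − x²). With x = 1.67:
  4 − x² = 4 − (1.67)² = 4 − 2.788900 = 1.211100.
  √(4 − x²) = 1.100500.
  1/(2π) = 0.159155.
  ρ_sc(1.67) = 0.159155 · 1.100500 = 0.175150.

Rounded to 5 decimal places: ρ_sc(1.67) ≈ 0.17515.


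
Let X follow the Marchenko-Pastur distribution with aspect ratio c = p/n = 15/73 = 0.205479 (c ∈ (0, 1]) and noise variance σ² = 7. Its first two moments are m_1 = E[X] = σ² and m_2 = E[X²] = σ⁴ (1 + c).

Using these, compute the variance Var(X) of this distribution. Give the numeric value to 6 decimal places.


m_1 = E[X] = σ² = 7, so m_1² = 49.
m_2 = E[X²] = σ⁴ (1 + c) = 49 · (1 + 0.205479) = 49 · 1.205479 = 59.068493.
(Note m_2 − m_1² simplifies to c · σ⁴ = 0.205479 · 49.)

Var(X) = m_2 − m_1² = 59.068493 − 49 = 10.068493.


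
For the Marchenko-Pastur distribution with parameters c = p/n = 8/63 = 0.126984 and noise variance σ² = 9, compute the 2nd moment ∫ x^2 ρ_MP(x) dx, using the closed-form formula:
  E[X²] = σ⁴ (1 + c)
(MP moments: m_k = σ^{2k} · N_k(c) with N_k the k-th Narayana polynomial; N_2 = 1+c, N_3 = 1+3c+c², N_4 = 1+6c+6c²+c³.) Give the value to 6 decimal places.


E[X²] = σ⁴ (1 + c) (second MP moment). With σ² = 9 (so σ⁴ = 81) and c = 8/63 = 0.126984: E[X²] = 81 · (1 + 0.126984) = 81 · 1.126984.

So E[X^2] = 91.285714.


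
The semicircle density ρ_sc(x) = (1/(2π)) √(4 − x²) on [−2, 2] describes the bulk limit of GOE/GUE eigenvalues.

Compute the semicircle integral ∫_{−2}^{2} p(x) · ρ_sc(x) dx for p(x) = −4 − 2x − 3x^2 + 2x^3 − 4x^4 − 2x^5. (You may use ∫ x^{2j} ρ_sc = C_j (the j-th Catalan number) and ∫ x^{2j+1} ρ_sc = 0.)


Write p(x) = Σ a_i x^i, split into monomials and integrate each against ρ_sc separately.
Using ∫ x^{2j} ρ_sc = C_j = (1/(j+1)) C(2j, j) (Catalan numbers) and ∫ x^{2j+1} ρ_sc = 0 (odd monomials vanish by symmetry):
  i = 0 (even): a_0 · C_{0} = -4 · 1 = -4
  i = 1 (odd): ∫ x^1 ρ_sc = 0 (vanishes)
  i = 2 (even): a_2 · C_{1} = -3 · 1 = -3
  i = 3 (odd): ∫ x^3 ρ_sc = 0 (vanishes)
  i = 4 (even): a_4 · C_{2} = -4 · 2 = -8
  i = 5 (odd): ∫ x^5 ρ_sc = 0 (vanishes)

Summing the contributions: ∫_{−2}^{2} p(x) ρ_sc(x) dx = (-4) + (-3) + (-8) = -15.


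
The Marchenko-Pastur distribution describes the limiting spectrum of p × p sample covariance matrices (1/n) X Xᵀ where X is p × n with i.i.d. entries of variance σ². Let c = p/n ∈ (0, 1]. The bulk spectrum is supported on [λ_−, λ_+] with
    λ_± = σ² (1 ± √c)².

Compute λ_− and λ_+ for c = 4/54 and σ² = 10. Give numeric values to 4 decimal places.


c = 4/54 = 0.074074; √c = 0.272166.
λ_− = σ² (1 − √c)² = 10 · (1 − 0.272166)² = 10 · (0.727834)² = 5.297430.
λ_+ = σ² (1 + √c)² = 10 · (1 + 0.272166)² = 10 · (1.272166)² = 16.184051.

Rounded to 4 decimal places: λ_− ≈ 5.2974, λ_+ ≈ 16.1841.


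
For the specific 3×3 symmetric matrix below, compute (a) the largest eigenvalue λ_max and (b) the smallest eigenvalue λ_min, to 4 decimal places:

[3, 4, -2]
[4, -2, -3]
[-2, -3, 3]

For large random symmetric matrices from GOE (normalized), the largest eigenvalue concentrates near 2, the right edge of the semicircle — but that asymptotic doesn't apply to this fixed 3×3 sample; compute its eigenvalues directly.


Since M is real symmetric, all three eigenvalues are real; they are the roots of det(λI − M) = λ³ − (tr M) λ² + s λ − det M, where s is the sum of the principal 2×2 minors.
tr M = 3 + (-2) + 3 = 4.
s = (3·(-2) − 4²) + (3·3 − (-2)²) + ((-2)·3 − (-3)²) = -22 + 5 + (-15) = -32.
det M (expand along row 1) = 3·(-15) − 4·6 + (-2)·(-16) = -37.
Characteristic polynomial: λ³ − 4λ² − 32λ + 37 = 0.
Substitute λ = y + (tr M)/3 = y + 1.333333 to remove the quadratic term: y³ + p·y + q = 0 with p = s − (tr M)²/3 = -37.333333 and q = −2(tr M)³/27 + (tr M)·s/3 − det M = -10.407407.
Three real roots ⇒ use the trigonometric (Viète) form: r = 2√(−p/3) = 7.055337, φ = arccos(3q/(p·r)) = arccos(0.118536) = 1.451981 rad.
y_k = r·cos(φ/3 − 2πk/3) for k = 0, 1, 2 gives y = 6.244986, -0.279354, -5.965633.
λ_k = y_k + 1.333333 gives λ = 7.5783, 1.0540, -4.6323 (check: the sum is 4.0000 = tr M).

Hence λ_max = 7.5783 and λ_min = -4.6323.


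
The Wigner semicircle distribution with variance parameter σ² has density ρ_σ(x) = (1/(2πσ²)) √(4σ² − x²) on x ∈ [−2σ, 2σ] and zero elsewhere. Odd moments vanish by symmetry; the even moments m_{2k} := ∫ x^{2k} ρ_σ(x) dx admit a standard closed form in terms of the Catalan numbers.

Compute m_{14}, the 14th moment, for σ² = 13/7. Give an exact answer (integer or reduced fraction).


By the scaled semicircle moment identity, m_{2k} = σ^{2k} · C_k with k = 7.
C_7 = (1/(k+1)) · C(2k, k) = (1/8) · C(14, 7) = (1/8) · 3432 = 429.
σ^{2k} = (σ²)^k = (13/7)^7 = 62748517/823543.

Therefore m_{14} = σ^{14} · C_7 = (62748517/823543) · 429 = 26919113793/823543.


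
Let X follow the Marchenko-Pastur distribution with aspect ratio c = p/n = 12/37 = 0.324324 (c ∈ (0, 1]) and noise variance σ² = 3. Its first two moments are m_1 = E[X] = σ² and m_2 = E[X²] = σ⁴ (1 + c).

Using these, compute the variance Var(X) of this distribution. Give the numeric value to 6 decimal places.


m_1 = E[X] = σ² = 3, so m_1² = 9.
m_2 = E[X²] = σ⁴ (1 + c) = 9 · (1 + 0.324324) = 9 · 1.324324 = 11.918919.
(Note m_2 − m_1² simplifies to c · σ⁴ = 0.324324 · 9.)

Var(X) = m_2 − m_1² = 11.918919 − 9 = 2.918919.


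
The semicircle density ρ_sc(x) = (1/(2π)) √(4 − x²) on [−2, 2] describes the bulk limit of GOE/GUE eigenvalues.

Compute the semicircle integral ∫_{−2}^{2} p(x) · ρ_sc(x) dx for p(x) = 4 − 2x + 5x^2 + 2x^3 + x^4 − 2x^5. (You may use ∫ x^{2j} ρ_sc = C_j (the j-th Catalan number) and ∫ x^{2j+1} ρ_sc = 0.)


Write p(x) = Σ a_i x^i, split into monomials and integrate each against ρ_sc separately.
Using ∫ x^{2j} ρ_sc = C_j = (1/(j+1)) C(2j, j) (Catalan numbers) and ∫ x^{2j+1} ρ_sc = 0 (odd monomials vanish by symmetry):
  i = 0 (even): a_0 · C_{0} = 4 · 1 = 4
  i = 1 (odd): ∫ x^1 ρ_sc = 0 (vanishes)
  i = 2 (even): a_2 · C_{1} = 5 · 1 = 5
  i = 3 (odd): ∫ x^3 ρ_sc = 0 (vanishes)
  i = 4 (even): a_4 · C_{2} = 1 · 2 = 2
  i = 5 (odd): ∫ x^5 ρ_sc = 0 (vanishes)

Summing the contributions: ∫_{−2}^{2} p(x) ρ_sc(x) dx = 4 + 5 + 2 = 11.
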